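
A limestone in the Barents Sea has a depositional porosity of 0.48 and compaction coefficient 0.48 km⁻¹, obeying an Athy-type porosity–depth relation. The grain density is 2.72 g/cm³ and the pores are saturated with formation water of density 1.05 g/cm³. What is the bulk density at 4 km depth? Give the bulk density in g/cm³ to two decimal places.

Porosity at depth: n = 0.48·exp(−0.48×4) = 0.48×0.1466 = 0.0704
Bulk density: ρ_b = (1−n)ρ_g + n·ρ_f = 0.9296×2.72 + 0.0704×1.05
       = 2.529 + 0.074 = 2.602 g/cm³

2.60 g/cm³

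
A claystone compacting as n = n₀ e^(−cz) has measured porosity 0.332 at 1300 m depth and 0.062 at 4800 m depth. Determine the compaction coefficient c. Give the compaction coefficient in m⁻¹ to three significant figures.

0.000479 m⁻¹

Working in km (1 km = 1000 m; c in km⁻¹ = c in m⁻¹ × 1000):
Athy: n(z) = n₀ e^(−cz) ⇒ n₁/n₂ = e^{c(z₂−z₁)} ⇒ c = ln(n₁/n₂)/(z₂−z₁)
c = ln(0.332/0.062) / (4.8 − 1.3) = ln(5.355) / 3.5 = 1.6780 / 3.5 = 0.4794 km⁻¹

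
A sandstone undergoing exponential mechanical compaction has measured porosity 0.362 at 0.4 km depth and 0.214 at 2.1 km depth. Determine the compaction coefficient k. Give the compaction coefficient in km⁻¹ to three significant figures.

0.309 km⁻¹

Athy: n(z) = n₀ e^(−kz) ⇒ n₁/n₂ = e^{k(z₂−z₁)} ⇒ k = ln(n₁/n₂)/(z₂−z₁)
k = ln(0.362/0.214) / (2.1 − 0.4) = ln(1.692) / 1.7 = 0.5257 / 1.7 = 0.3092 km⁻¹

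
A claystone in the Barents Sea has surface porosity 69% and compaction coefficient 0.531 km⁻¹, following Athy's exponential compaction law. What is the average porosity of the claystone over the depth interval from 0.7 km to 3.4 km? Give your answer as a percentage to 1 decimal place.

25.3%

⟨phi⟩ = (1/(z₂−z₁)) ∫ phi₀ e^(−kz) dz = phi₀·(e^(−k·z₁) − e^(−k·z₂)) / (k·(z₂−z₁))
e^(−0.531×0.7) = 0.6896; e^(−0.531×3.4) = 0.1644
⟨phi⟩ = 0.69 × (0.6896 − 0.1644) / (0.531 × 2.7) = 0.69 × 0.3663 = 0.2527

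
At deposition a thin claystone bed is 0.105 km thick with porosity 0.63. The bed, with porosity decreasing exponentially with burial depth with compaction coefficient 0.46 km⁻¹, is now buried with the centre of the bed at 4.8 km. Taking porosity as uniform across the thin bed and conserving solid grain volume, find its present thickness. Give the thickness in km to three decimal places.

0.042 km

Porosity at 4.8 km: phi = 0.63·exp(−0.46×4.8) = 0.0692
Solid-volume conservation: h(1−phi) = h₀(1−phi₀) ⇒ h = h₀·(1−phi₀)/(1−phi)
h = 0.105 × (1 − 0.63)/(1 − 0.0692) = 0.105 × 0.3975 = 0.0417 km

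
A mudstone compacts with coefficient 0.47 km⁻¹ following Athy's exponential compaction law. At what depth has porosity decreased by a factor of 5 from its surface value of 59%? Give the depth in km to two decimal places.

n/n₀ = 1/5 ⇒ exp(−c·d) = 1/5 ⇒ d = ln(5) / c
d = 1.6094 / 0.47 = 3.424 km

3.42 km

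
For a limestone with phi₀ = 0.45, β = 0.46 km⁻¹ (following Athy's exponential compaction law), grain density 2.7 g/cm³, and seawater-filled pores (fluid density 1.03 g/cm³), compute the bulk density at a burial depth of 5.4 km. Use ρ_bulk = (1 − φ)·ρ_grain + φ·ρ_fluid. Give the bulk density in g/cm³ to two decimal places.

2.64 g/cm³

Porosity at depth: phi = 0.45·exp(−0.46×5.4) = 0.45×0.0834 = 0.0375
Bulk density: ρ_b = (1−phi)ρ_g + phi·ρ_f = 0.9625×2.7 + 0.0375×1.03
       = 2.599 + 0.039 = 2.637 g/cm³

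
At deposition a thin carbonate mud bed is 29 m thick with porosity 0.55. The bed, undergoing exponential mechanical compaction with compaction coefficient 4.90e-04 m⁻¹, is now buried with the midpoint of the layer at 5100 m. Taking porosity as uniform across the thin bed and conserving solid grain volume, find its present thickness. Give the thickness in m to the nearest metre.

14 m

Working in km (1 km = 1000 m; β in km⁻¹ = β in m⁻¹ × 1000):
Porosity at 5.1 km: φ = 0.55·exp(−0.49×5.1) = 0.0452
Solid-volume conservation: h(1−φ) = h₀(1−φ₀) ⇒ h = h₀·(1−φ₀)/(1−φ)
h = 0.029 × (1 − 0.55)/(1 − 0.0452) = 0.029 × 0.4713 = 0.0137 km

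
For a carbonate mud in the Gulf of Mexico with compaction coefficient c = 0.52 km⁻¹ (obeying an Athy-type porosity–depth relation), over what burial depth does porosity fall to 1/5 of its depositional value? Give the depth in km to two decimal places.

φ/φ₀ = 1/5 ⇒ exp(−c·z) = 1/5 ⇒ z = ln(5) / c
z = 1.6094 / 0.52 = 3.095 km

3.10 km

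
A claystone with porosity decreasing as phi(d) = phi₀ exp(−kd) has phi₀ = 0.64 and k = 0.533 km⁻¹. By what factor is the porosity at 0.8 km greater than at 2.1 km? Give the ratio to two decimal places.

2.00

phi(d₁)/phi(d₂) = e^(−k·d₁)/e^(−k·d₂) = e^{k(d₂−d₁)}
= exp(0.533 × 1.3) = exp(0.6929) = 1.9995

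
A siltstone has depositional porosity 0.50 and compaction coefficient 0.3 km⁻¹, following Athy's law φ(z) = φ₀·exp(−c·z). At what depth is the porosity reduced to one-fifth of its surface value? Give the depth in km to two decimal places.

φ/φ₀ = 1/5 ⇒ exp(−c·z) = 1/5 ⇒ z = ln(5) / c
z = 1.6094 / 0.3 = 5.365 km

5.36 km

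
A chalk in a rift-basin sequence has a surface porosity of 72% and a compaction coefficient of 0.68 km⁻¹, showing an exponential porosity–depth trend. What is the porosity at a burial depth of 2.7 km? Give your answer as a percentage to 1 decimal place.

11.5%

φ = φ₀·exp(−c·z) = 0.72 × exp(−0.68 × 2.7) = 0.72 × exp(−1.836)
  = 0.72 × 0.1595 = 0.1148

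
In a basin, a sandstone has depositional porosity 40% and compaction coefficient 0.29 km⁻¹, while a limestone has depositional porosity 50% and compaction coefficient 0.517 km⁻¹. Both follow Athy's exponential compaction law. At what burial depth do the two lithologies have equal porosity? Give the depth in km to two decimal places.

0.98 km

Set φ₀ₐ e^(−kₐz) = φ₀ᵦ e^(−kᵦz) ⇒ ln(φ₀ₐ/φ₀ᵦ) = (kₐ − kᵦ)·z
z = ln(0.4/0.5) / (0.29 − 0.517) = -0.2231 / -0.227 = 0.983 km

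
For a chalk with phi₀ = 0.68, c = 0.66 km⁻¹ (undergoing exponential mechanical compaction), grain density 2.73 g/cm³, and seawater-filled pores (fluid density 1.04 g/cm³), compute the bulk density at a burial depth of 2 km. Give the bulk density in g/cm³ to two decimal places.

2.42 g/cm³

Porosity at depth: phi = 0.68·exp(−0.66×2) = 0.68×0.2671 = 0.1817
Bulk density: ρ_b = (1−phi)ρ_g + phi·ρ_f = 0.8183×2.73 + 0.1817×1.04
       = 2.234 + 0.189 = 2.423 g/cm³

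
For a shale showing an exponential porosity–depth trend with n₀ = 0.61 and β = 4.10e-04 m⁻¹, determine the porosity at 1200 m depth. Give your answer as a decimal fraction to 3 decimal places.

0.373

Working in km (1 km = 1000 m; β in km⁻¹ = β in m⁻¹ × 1000):
n = n₀·exp(−β·d) = 0.61 × exp(−0.41 × 1.2) = 0.61 × exp(−0.492)
  = 0.61 × 0.6114 = 0.3730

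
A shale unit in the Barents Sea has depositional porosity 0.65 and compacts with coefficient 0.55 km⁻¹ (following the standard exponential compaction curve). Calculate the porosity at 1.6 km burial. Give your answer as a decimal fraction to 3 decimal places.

n = n₀·exp(−k·d) = 0.65 × exp(−0.55 × 1.6) = 0.65 × exp(−0.88)
  = 0.65 × 0.4148 = 0.2696

0.270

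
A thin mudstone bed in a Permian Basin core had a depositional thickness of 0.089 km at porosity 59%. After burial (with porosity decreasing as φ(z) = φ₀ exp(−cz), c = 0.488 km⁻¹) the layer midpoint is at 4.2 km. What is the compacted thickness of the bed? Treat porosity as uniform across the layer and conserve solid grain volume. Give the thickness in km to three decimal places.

Porosity at 4.2 km: φ = 0.59·exp(−0.488×4.2) = 0.0760
Solid-volume conservation: h(1−φ) = h₀(1−φ₀) ⇒ h = h₀·(1−φ₀)/(1−φ)
h = 0.089 × (1 − 0.59)/(1 − 0.0760) = 0.089 × 0.4437 = 0.0395 km

0.039 km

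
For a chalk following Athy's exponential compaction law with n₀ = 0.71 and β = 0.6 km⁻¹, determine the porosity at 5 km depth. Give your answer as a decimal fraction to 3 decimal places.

0.035

n = n₀·exp(−β·Z) = 0.71 × exp(−0.6 × 5) = 0.71 × exp(−3)
  = 0.71 × 0.0498 = 0.0353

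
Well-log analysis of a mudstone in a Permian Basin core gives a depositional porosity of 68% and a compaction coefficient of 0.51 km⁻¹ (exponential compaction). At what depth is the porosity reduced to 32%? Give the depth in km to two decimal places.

1.48 km

Invert Athy's law: d = ln(φ₀/φ) / β
d = ln(0.68/0.32) / 0.51 = ln(2.125) / 0.51 = 0.7538 / 0.51 = 1.478 km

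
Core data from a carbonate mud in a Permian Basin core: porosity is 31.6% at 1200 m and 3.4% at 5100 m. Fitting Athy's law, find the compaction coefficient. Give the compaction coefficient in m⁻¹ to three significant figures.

Working in km (1 km = 1000 m; c in km⁻¹ = c in m⁻¹ × 1000):
Athy: phi(z) = phi₀ e^(−cz) ⇒ phi₁/phi₂ = e^{c(z₂−z₁)} ⇒ c = ln(phi₁/phi₂)/(z₂−z₁)
c = ln(0.316/0.034) / (5.1 − 1.2) = ln(9.294) / 3.9 = 2.2294 / 3.9 = 0.5716 km⁻¹

0.000572 m⁻¹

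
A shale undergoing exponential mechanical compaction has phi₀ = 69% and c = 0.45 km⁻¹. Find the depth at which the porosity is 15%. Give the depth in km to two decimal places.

Invert Athy's law: z = ln(phi₀/phi) / c
z = ln(0.69/0.15) / 0.45 = ln(4.6) / 0.45 = 1.5261 / 0.45 = 3.391 km

3.39 km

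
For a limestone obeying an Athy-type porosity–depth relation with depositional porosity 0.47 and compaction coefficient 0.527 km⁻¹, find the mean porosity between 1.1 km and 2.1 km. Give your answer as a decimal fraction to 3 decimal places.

0.205

⟨phi⟩ = (1/(d₂−d₁)) ∫ phi₀ e^(−kd) dd = phi₀·(e^(−k·d₁) − e^(−k·d₂)) / (k·(d₂−d₁))
e^(−0.527×1.1) = 0.5601; e^(−0.527×2.1) = 0.3306
⟨phi⟩ = 0.47 × (0.5601 − 0.3306) / (0.527 × 1) = 0.47 × 0.4353 = 0.2046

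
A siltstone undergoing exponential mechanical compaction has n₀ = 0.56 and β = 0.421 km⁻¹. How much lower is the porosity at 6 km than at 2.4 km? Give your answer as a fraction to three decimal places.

0.159

n(2.4) = 0.56·e^(−0.421×2.4) = 0.2039
n(6) = 0.56·e^(−0.421×6) = 0.0448
Δn = 0.2039 − 0.0448 = 0.1591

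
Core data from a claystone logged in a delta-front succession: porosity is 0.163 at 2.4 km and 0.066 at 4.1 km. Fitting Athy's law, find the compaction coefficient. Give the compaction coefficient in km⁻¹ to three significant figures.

Athy: n(d) = n₀ e^(−βd) ⇒ n₁/n₂ = e^{β(d₂−d₁)} ⇒ β = ln(n₁/n₂)/(d₂−d₁)
β = ln(0.163/0.066) / (4.1 − 2.4) = ln(2.47) / 1.7 = 0.9041 / 1.7 = 0.5318 km⁻¹

0.532 km⁻¹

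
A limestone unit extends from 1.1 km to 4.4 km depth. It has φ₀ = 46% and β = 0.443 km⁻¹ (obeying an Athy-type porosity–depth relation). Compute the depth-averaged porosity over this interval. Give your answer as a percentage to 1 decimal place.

14.8%

⟨φ⟩ = (1/(z₂−z₁)) ∫ φ₀ e^(−βz) dz = φ₀·(e^(−β·z₁) − e^(−β·z₂)) / (β·(z₂−z₁))
e^(−0.443×1.1) = 0.6143; e^(−0.443×4.4) = 0.1424
⟨φ⟩ = 0.46 × (0.6143 − 0.1424) / (0.443 × 3.3) = 0.46 × 0.3228 = 0.1485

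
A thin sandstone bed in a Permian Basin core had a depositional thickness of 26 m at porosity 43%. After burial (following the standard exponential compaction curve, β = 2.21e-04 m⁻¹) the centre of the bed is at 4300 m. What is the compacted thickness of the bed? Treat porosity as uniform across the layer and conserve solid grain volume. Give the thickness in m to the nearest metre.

Working in km (1 km = 1000 m; β in km⁻¹ = β in m⁻¹ × 1000):
Porosity at 4.3 km: phi = 0.43·exp(−0.221×4.3) = 0.1662
Solid-volume conservation: h(1−phi) = h₀(1−phi₀) ⇒ h = h₀·(1−phi₀)/(1−phi)
h = 0.026 × (1 − 0.43)/(1 − 0.1662) = 0.026 × 0.6837 = 0.0178 km

18 m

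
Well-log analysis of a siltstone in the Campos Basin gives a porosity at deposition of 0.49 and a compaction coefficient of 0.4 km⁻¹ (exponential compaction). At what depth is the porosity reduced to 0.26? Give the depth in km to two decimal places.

Invert Athy's law: z = ln(phi₀/phi) / β
z = ln(0.49/0.26) / 0.4 = ln(1.885) / 0.4 = 0.6337 / 0.4 = 1.584 km

1.58 km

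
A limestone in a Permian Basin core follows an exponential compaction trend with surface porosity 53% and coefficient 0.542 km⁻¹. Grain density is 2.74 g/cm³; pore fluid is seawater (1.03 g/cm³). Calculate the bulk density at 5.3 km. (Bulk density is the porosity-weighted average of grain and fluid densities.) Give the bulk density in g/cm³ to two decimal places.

2.69 g/cm³

Porosity at depth: φ = 0.53·exp(−0.542×5.3) = 0.53×0.0566 = 0.0300
Bulk density: ρ_b = (1−φ)ρ_g + φ·ρ_f = 0.9700×2.74 + 0.0300×1.03
       = 2.658 + 0.031 = 2.689 g/cm³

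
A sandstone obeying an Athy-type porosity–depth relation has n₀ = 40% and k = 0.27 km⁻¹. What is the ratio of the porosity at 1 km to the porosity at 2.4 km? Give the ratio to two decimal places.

1.46

n(Z₁)/n(Z₂) = e^(−k·Z₁)/e^(−k·Z₂) = e^{k(Z₂−Z₁)}
= exp(0.27 × 1.4) = exp(0.378) = 1.4594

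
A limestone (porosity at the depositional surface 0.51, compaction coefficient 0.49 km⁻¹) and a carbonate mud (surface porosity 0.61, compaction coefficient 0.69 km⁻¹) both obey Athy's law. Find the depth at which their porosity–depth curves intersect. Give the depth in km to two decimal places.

0.90 km

Set n₀ₐ e^(−kₐZ) = n₀ᵦ e^(−kᵦZ) ⇒ ln(n₀ₐ/n₀ᵦ) = (kₐ − kᵦ)·Z
Z = ln(0.51/0.61) / (0.49 − 0.69) = -0.1790 / -0.2 = 0.895 km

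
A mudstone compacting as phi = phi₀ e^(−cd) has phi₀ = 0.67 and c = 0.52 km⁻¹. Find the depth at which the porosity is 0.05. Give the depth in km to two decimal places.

4.99 km

Invert Athy's law: d = ln(phi₀/phi) / c
d = ln(0.67/0.05) / 0.52 = ln(13.4) / 0.52 = 2.5953 / 0.52 = 4.991 km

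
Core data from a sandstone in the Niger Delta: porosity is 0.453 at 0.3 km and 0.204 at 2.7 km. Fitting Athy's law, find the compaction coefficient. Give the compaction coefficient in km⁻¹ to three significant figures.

Athy: phi(z) = phi₀ e^(−kz) ⇒ phi₁/phi₂ = e^{k(z₂−z₁)} ⇒ k = ln(phi₁/phi₂)/(z₂−z₁)
k = ln(0.453/0.204) / (2.7 − 0.3) = ln(2.221) / 2.4 = 0.7978 / 2.4 = 0.3324 km⁻¹

0.332 km⁻¹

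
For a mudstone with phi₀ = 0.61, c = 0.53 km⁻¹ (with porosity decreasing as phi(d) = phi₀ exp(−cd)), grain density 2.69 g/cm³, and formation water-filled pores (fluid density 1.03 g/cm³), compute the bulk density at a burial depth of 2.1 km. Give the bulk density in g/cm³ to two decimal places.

2.36 g/cm³

Porosity at depth: phi = 0.61·exp(−0.53×2.1) = 0.61×0.3286 = 0.2004
Bulk density: ρ_b = (1−phi)ρ_g + phi·ρ_f = 0.7996×2.69 + 0.2004×1.03
       = 2.151 + 0.206 = 2.357 g/cm³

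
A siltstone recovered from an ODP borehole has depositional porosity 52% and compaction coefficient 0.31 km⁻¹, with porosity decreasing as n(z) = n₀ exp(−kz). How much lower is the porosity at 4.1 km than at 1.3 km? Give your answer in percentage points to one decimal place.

20.2 percentage points

n(1.3) = 0.52·e^(−0.31×1.3) = 0.3475
n(4.1) = 0.52·e^(−0.31×4.1) = 0.1459
Δn = 0.3475 − 0.1459 = 0.2016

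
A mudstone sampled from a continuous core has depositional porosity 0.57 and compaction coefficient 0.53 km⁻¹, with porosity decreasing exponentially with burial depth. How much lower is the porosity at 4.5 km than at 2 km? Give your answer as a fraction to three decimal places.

0.145

n(2) = 0.57·e^(−0.53×2) = 0.1975
n(4.5) = 0.57·e^(−0.53×4.5) = 0.0525
Δn = 0.1975 − 0.0525 = 0.1450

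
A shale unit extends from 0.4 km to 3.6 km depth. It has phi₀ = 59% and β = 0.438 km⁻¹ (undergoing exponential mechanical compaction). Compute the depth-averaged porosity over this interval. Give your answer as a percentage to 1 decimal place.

⟨phi⟩ = (1/(Z₂−Z₁)) ∫ phi₀ e^(−βZ) dZ = phi₀·(e^(−β·Z₁) − e^(−β·Z₂)) / (β·(Z₂−Z₁))
e^(−0.438×0.4) = 0.8393; e^(−0.438×3.6) = 0.2066
⟨phi⟩ = 0.59 × (0.8393 − 0.2066) / (0.438 × 3.2) = 0.59 × 0.4514 = 0.2663

26.6%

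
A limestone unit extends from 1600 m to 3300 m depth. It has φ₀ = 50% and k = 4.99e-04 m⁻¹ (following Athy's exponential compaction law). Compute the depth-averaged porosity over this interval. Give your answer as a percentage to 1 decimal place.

Working in km (1 km = 1000 m; k in km⁻¹ = k in m⁻¹ × 1000):
⟨φ⟩ = (1/(Z₂−Z₁)) ∫ φ₀ e^(−kZ) dZ = φ₀·(e^(−k·Z₁) − e^(−k·Z₂)) / (k·(Z₂−Z₁))
e^(−0.499×1.6) = 0.4500; e^(−0.499×3.3) = 0.1927
⟨φ⟩ = 0.5 × (0.4500 − 0.1927) / (0.499 × 1.7) = 0.5 × 0.3034 = 0.1517

15.2%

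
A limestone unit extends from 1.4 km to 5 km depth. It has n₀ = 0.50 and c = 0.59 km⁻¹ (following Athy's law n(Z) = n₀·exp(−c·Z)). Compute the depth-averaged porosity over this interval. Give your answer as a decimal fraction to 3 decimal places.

0.091

⟨n⟩ = (1/(Z₂−Z₁)) ∫ n₀ e^(−cZ) dZ = n₀·(e^(−c·Z₁) − e^(−c·Z₂)) / (c·(Z₂−Z₁))
e^(−0.59×1.4) = 0.4378; e^(−0.59×5) = 0.0523
⟨n⟩ = 0.5 × (0.4378 − 0.0523) / (0.59 × 3.6) = 0.5 × 0.1815 = 0.0907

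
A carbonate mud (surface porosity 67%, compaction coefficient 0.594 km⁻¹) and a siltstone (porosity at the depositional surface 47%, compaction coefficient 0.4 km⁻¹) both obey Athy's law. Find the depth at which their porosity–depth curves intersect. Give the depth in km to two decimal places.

1.83 km

Set phi₀ₐ e^(−kₐZ) = phi₀ᵦ e^(−kᵦZ) ⇒ ln(phi₀ₐ/phi₀ᵦ) = (kₐ − kᵦ)·Z
Z = ln(0.67/0.47) / (0.594 − 0.4) = 0.3545 / 0.194 = 1.828 km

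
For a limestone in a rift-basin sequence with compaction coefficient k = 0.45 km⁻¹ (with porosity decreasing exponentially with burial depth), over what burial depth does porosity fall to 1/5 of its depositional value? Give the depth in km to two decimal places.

3.58 km

n/n₀ = 1/5 ⇒ exp(−k·d) = 1/5 ⇒ d = ln(5) / k
d = 1.6094 / 0.45 = 3.577 km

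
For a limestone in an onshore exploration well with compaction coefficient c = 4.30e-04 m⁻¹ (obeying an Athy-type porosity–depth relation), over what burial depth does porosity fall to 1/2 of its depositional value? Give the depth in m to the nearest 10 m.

Working in km (1 km = 1000 m; c in km⁻¹ = c in m⁻¹ × 1000):
n/n₀ = 1/2 ⇒ exp(−c·z) = 1/2 ⇒ z = ln(2) / c
z = 0.6931 / 0.43 = 1.612 km

1610 m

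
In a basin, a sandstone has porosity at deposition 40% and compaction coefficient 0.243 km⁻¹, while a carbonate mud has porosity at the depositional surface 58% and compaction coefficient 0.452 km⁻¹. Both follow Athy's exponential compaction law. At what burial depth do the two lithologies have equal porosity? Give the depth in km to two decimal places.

Set n₀ₐ e^(−kₐd) = n₀ᵦ e^(−kᵦd) ⇒ ln(n₀ₐ/n₀ᵦ) = (kₐ − kᵦ)·d
d = ln(0.4/0.58) / (0.243 − 0.452) = -0.3716 / -0.209 = 1.778 km

1.78 km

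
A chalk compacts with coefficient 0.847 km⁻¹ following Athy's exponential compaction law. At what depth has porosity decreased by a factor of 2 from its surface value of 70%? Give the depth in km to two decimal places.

0.82 km

φ/φ₀ = 1/2 ⇒ exp(−c·d) = 1/2 ⇒ d = ln(2) / c
d = 0.6931 / 0.847 = 0.818 km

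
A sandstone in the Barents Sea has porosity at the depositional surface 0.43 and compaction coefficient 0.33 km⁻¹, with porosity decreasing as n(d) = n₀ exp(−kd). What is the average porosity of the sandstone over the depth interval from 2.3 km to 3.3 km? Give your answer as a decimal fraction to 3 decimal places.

⟨n⟩ = (1/(d₂−d₁)) ∫ n₀ e^(−kd) dd = n₀·(e^(−k·d₁) − e^(−k·d₂)) / (k·(d₂−d₁))
e^(−0.33×2.3) = 0.4681; e^(−0.33×3.3) = 0.3366
⟨n⟩ = 0.43 × (0.4681 − 0.3366) / (0.33 × 1) = 0.43 × 0.3987 = 0.1715

0.171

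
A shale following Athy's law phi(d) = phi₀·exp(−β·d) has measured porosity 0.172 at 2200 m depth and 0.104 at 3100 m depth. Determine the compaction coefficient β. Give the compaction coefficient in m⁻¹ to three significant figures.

0.000559 m⁻¹

Working in km (1 km = 1000 m; β in km⁻¹ = β in m⁻¹ × 1000):
Athy: phi(d) = phi₀ e^(−βd) ⇒ phi₁/phi₂ = e^{β(d₂−d₁)} ⇒ β = ln(phi₁/phi₂)/(d₂−d₁)
β = ln(0.172/0.104) / (3.1 − 2.2) = ln(1.654) / 0.9 = 0.5031 / 0.9 = 0.559 km⁻¹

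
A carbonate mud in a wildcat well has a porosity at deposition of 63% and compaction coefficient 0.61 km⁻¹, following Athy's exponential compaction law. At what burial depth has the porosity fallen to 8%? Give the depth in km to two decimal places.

Invert Athy's law: d = ln(n₀/n) / c
d = ln(0.63/0.08) / 0.61 = ln(7.875) / 0.61 = 2.0637 / 0.61 = 3.383 km

3.38 km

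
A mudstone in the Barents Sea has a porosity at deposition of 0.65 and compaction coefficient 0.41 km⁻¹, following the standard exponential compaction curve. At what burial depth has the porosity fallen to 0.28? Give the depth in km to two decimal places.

Invert Athy's law: d = ln(n₀/n) / k
d = ln(0.65/0.28) / 0.41 = ln(2.321) / 0.41 = 0.8422 / 0.41 = 2.054 km

2.05 km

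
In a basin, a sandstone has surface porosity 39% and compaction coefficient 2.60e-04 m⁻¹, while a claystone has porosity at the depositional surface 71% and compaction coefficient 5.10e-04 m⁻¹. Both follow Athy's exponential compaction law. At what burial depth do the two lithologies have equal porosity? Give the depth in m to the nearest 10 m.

Working in km (1 km = 1000 m; k in km⁻¹ = k in m⁻¹ × 1000):
Set phi₀ₐ e^(−kₐZ) = phi₀ᵦ e^(−kᵦZ) ⇒ ln(phi₀ₐ/phi₀ᵦ) = (kₐ − kᵦ)·Z
Z = ln(0.39/0.71) / (0.26 − 0.51) = -0.5991 / -0.25 = 2.396 km

2400 m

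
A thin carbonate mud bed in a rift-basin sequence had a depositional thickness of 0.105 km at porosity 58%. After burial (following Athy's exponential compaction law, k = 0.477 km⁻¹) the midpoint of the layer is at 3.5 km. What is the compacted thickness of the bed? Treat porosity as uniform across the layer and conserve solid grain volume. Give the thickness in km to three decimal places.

0.050 km

Porosity at 3.5 km: φ = 0.58·exp(−0.477×3.5) = 0.1092
Solid-volume conservation: h(1−φ) = h₀(1−φ₀) ⇒ h = h₀·(1−φ₀)/(1−φ)
h = 0.105 × (1 − 0.58)/(1 − 0.1092) = 0.105 × 0.4715 = 0.0495 km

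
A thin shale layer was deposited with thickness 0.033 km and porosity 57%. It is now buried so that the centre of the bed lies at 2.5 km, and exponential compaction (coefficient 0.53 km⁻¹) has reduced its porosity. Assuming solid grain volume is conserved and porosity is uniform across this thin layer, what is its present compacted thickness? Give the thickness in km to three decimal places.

Porosity at 2.5 km: phi = 0.57·exp(−0.53×2.5) = 0.1515
Solid-volume conservation: h(1−phi) = h₀(1−phi₀) ⇒ h = h₀·(1−phi₀)/(1−phi)
h = 0.033 × (1 − 0.57)/(1 − 0.1515) = 0.033 × 0.5068 = 0.0167 km

0.017 km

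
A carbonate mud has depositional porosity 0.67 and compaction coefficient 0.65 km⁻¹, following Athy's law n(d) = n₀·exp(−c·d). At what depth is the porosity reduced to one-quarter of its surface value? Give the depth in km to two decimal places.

n/n₀ = 1/4 ⇒ exp(−c·d) = 1/4 ⇒ d = ln(4) / c
d = 1.3863 / 0.65 = 2.133 km

2.13 km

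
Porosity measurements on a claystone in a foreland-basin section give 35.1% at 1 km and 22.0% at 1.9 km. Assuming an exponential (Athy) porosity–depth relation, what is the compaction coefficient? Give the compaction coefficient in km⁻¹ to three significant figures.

0.519 km⁻¹

Athy: phi(z) = phi₀ e^(−βz) ⇒ phi₁/phi₂ = e^{β(z₂−z₁)} ⇒ β = ln(phi₁/phi₂)/(z₂−z₁)
β = ln(0.351/0.22) / (1.9 − 1) = ln(1.595) / 0.9 = 0.4672 / 0.9 = 0.5191 km⁻¹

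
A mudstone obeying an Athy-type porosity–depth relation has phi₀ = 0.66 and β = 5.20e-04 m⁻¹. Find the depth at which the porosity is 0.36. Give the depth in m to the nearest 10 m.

1170 m

Working in km (1 km = 1000 m; β in km⁻¹ = β in m⁻¹ × 1000):
Invert Athy's law: d = ln(phi₀/phi) / β
d = ln(0.66/0.36) / 0.52 = ln(1.833) / 0.52 = 0.6061 / 0.52 = 1.166 km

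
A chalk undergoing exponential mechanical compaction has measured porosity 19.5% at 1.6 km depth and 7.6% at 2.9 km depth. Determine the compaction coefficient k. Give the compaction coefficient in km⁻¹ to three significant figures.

0.725 km⁻¹

Athy: phi(Z) = phi₀ e^(−kZ) ⇒ phi₁/phi₂ = e^{k(Z₂−Z₁)} ⇒ k = ln(phi₁/phi₂)/(Z₂−Z₁)
k = ln(0.195/0.076) / (2.9 − 1.6) = ln(2.566) / 1.3 = 0.9423 / 1.3 = 0.7248 km⁻¹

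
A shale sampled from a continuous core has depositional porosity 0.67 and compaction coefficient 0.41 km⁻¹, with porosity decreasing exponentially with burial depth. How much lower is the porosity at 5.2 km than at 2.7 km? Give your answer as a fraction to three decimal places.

n(2.7) = 0.67·e^(−0.41×2.7) = 0.2215
n(5.2) = 0.67·e^(−0.41×5.2) = 0.0795
Δn = 0.2215 − 0.0795 = 0.1420

0.142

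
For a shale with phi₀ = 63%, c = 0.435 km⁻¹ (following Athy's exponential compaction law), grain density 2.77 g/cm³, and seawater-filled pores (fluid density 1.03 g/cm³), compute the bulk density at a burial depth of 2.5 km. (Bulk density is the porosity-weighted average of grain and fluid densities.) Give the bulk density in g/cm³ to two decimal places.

2.40 g/cm³

Porosity at depth: phi = 0.63·exp(−0.435×2.5) = 0.63×0.3371 = 0.2123
Bulk density: ρ_b = (1−phi)ρ_g + phi·ρ_f = 0.7877×2.77 + 0.2123×1.03
       = 2.182 + 0.219 = 2.401 g/cm³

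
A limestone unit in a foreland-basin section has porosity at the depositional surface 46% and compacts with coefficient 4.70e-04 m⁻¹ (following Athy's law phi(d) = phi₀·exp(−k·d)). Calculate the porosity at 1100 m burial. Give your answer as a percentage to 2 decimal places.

27.43%

Working in km (1 km = 1000 m; k in km⁻¹ = k in m⁻¹ × 1000):
phi = phi₀·exp(−k·d) = 0.46 × exp(−0.47 × 1.1) = 0.46 × exp(−0.517)
  = 0.46 × 0.5963 = 0.2743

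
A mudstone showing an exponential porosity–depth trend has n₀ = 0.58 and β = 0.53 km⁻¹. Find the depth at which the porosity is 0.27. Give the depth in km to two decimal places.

Invert Athy's law: d = ln(n₀/n) / β
d = ln(0.58/0.27) / 0.53 = ln(2.148) / 0.53 = 0.7646 / 0.53 = 1.443 km

1.44 km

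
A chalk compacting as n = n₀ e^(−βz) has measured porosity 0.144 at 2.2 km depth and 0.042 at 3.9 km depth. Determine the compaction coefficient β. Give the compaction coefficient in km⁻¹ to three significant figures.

Athy: n(z) = n₀ e^(−βz) ⇒ n₁/n₂ = e^{β(z₂−z₁)} ⇒ β = ln(n₁/n₂)/(z₂−z₁)
β = ln(0.144/0.042) / (3.9 − 2.2) = ln(3.429) / 1.7 = 1.2321 / 1.7 = 0.7248 km⁻¹

0.725 km⁻¹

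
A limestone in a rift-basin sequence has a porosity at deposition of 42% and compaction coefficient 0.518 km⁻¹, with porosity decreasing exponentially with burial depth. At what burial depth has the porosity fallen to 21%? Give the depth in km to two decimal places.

1.34 km

Invert Athy's law: d = ln(phi₀/phi) / β
d = ln(0.42/0.21) / 0.518 = ln(2) / 0.518 = 0.6931 / 0.518 = 1.338 km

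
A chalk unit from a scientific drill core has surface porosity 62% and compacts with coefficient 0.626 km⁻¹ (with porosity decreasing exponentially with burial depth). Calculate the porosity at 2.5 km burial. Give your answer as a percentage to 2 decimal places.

φ = φ₀·exp(−c·Z) = 0.62 × exp(−0.626 × 2.5) = 0.62 × exp(−1.565)
  = 0.62 × 0.2091 = 0.1296

12.96%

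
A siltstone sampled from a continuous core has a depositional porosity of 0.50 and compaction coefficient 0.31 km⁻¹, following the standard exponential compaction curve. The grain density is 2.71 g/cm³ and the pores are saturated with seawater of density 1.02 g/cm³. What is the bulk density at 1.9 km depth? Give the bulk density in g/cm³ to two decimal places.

Porosity at depth: phi = 0.5·exp(−0.31×1.9) = 0.5×0.5549 = 0.2774
Bulk density: ρ_b = (1−phi)ρ_g + phi·ρ_f = 0.7226×2.71 + 0.2774×1.02
       = 1.958 + 0.283 = 2.241 g/cm³

2.24 g/cm³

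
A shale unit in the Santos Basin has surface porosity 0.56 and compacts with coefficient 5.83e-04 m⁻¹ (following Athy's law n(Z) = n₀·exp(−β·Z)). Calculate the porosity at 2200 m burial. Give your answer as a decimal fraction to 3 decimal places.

Working in km (1 km = 1000 m; β in km⁻¹ = β in m⁻¹ × 1000):
n = n₀·exp(−β·Z) = 0.56 × exp(−0.583 × 2.2) = 0.56 × exp(−1.283)
  = 0.56 × 0.2773 = 0.1553

0.155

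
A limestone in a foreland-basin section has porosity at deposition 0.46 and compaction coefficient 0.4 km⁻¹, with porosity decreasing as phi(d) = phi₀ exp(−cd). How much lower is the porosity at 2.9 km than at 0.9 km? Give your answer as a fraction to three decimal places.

phi(0.9) = 0.46·e^(−0.4×0.9) = 0.3209
phi(2.9) = 0.46·e^(−0.4×2.9) = 0.1442
Δphi = 0.3209 − 0.1442 = 0.1767

0.177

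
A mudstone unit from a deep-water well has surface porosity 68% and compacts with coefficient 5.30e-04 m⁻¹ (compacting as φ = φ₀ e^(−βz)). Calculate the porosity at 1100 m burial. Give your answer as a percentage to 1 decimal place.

38.0%

Working in km (1 km = 1000 m; β in km⁻¹ = β in m⁻¹ × 1000):
φ = φ₀·exp(−β·z) = 0.68 × exp(−0.53 × 1.1) = 0.68 × exp(−0.583)
  = 0.68 × 0.5582 = 0.3796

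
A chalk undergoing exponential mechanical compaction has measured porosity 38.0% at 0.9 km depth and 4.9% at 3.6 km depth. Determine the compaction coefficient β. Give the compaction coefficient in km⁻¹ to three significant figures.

Athy: n(z) = n₀ e^(−βz) ⇒ n₁/n₂ = e^{β(z₂−z₁)} ⇒ β = ln(n₁/n₂)/(z₂−z₁)
β = ln(0.38/0.049) / (3.6 − 0.9) = ln(7.755) / 2.7 = 2.0484 / 2.7 = 0.7586 km⁻¹

0.759 km⁻¹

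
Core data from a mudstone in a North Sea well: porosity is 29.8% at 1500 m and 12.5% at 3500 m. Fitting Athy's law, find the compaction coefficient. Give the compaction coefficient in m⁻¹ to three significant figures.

0.000434 m⁻¹

Working in km (1 km = 1000 m; β in km⁻¹ = β in m⁻¹ × 1000):
Athy: φ(z) = φ₀ e^(−βz) ⇒ φ₁/φ₂ = e^{β(z₂−z₁)} ⇒ β = ln(φ₁/φ₂)/(z₂−z₁)
β = ln(0.298/0.125) / (3.5 − 1.5) = ln(2.384) / 2 = 0.8688 / 2 = 0.4344 km⁻¹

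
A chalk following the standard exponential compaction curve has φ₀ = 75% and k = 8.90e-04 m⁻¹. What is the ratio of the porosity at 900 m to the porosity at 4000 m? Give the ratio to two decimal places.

15.78

Working in km (1 km = 1000 m; k in km⁻¹ = k in m⁻¹ × 1000):
φ(Z₁)/φ(Z₂) = e^(−k·Z₁)/e^(−k·Z₂) = e^{k(Z₂−Z₁)}
= exp(0.89 × 3.1) = exp(2.759) = 15.7841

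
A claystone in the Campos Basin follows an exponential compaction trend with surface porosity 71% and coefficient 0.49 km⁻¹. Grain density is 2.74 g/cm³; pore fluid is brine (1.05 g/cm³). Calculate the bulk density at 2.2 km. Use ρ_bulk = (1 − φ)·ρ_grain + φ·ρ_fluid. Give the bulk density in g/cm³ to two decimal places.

Porosity at depth: n = 0.71·exp(−0.49×2.2) = 0.71×0.3403 = 0.2416
Bulk density: ρ_b = (1−n)ρ_g + n·ρ_f = 0.7584×2.74 + 0.2416×1.05
       = 2.078 + 0.254 = 2.332 g/cm³

2.33 g/cm³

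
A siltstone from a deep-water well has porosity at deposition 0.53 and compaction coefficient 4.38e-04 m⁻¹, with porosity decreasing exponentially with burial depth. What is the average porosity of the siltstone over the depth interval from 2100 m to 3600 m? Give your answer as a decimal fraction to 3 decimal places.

0.155

Working in km (1 km = 1000 m; β in km⁻¹ = β in m⁻¹ × 1000):
⟨n⟩ = (1/(Z₂−Z₁)) ∫ n₀ e^(−βZ) dZ = n₀·(e^(−β·Z₁) − e^(−β·Z₂)) / (β·(Z₂−Z₁))
e^(−0.438×2.1) = 0.3986; e^(−0.438×3.6) = 0.2066
⟨n⟩ = 0.53 × (0.3986 − 0.2066) / (0.438 × 1.5) = 0.53 × 0.2922 = 0.1549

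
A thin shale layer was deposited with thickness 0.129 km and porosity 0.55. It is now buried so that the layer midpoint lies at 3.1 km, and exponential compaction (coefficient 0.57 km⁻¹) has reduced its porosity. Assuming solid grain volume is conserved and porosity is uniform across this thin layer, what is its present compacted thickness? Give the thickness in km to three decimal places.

0.064 km

Porosity at 3.1 km: n = 0.55·exp(−0.57×3.1) = 0.0940
Solid-volume conservation: h(1−n) = h₀(1−n₀) ⇒ h = h₀·(1−n₀)/(1−n)
h = 0.129 × (1 − 0.55)/(1 − 0.0940) = 0.129 × 0.4967 = 0.0641 km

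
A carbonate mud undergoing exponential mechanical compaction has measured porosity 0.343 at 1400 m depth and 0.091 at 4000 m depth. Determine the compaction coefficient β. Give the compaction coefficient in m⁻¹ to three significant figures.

Working in km (1 km = 1000 m; β in km⁻¹ = β in m⁻¹ × 1000):
Athy: phi(z) = phi₀ e^(−βz) ⇒ phi₁/phi₂ = e^{β(z₂−z₁)} ⇒ β = ln(phi₁/phi₂)/(z₂−z₁)
β = ln(0.343/0.091) / (4 − 1.4) = ln(3.769) / 2.6 = 1.3269 / 2.6 = 0.5103 km⁻¹

0.000510 m⁻¹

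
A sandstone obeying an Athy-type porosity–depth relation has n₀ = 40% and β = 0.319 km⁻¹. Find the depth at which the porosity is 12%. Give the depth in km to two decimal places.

3.77 km

Invert Athy's law: Z = ln(n₀/n) / β
Z = ln(0.4/0.12) / 0.319 = ln(3.333) / 0.319 = 1.2040 / 0.319 = 3.774 km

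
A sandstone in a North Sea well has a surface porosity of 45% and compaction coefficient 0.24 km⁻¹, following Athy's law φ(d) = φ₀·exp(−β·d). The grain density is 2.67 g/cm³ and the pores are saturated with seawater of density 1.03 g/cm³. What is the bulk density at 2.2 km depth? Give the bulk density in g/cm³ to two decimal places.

Porosity at depth: φ = 0.45·exp(−0.24×2.2) = 0.45×0.5898 = 0.2654
Bulk density: ρ_b = (1−φ)ρ_g + φ·ρ_f = 0.7346×2.67 + 0.2654×1.03
       = 1.961 + 0.273 = 2.235 g/cm³

2.23 g/cm³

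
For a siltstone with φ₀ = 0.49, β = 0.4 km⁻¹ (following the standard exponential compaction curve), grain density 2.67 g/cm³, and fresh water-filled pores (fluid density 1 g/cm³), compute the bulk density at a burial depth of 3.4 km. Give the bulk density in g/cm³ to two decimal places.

Porosity at depth: φ = 0.49·exp(−0.4×3.4) = 0.49×0.2567 = 0.1258
Bulk density: ρ_b = (1−φ)ρ_g + φ·ρ_f = 0.8742×2.67 + 0.1258×1
       = 2.334 + 0.126 = 2.460 g/cm³

2.46 g/cm³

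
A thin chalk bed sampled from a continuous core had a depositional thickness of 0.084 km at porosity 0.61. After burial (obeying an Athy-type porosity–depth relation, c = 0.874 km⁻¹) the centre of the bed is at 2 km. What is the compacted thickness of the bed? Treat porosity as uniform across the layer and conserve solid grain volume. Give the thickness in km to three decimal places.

0.037 km

Porosity at 2 km: φ = 0.61·exp(−0.874×2) = 0.1062
Solid-volume conservation: h(1−φ) = h₀(1−φ₀) ⇒ h = h₀·(1−φ₀)/(1−φ)
h = 0.084 × (1 − 0.61)/(1 − 0.1062) = 0.084 × 0.4363 = 0.0367 km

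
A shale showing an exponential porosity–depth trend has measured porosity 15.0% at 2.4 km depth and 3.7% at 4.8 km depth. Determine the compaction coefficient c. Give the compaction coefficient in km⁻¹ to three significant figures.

Athy: phi(Z) = phi₀ e^(−cZ) ⇒ phi₁/phi₂ = e^{c(Z₂−Z₁)} ⇒ c = ln(phi₁/phi₂)/(Z₂−Z₁)
c = ln(0.15/0.037) / (4.8 − 2.4) = ln(4.054) / 2.4 = 1.3997 / 2.4 = 0.5832 km⁻¹

0.583 km⁻¹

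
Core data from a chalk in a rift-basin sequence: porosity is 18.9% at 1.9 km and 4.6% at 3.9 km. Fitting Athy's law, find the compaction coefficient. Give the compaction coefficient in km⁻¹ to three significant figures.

0.707 km⁻¹

Athy: φ(z) = φ₀ e^(−kz) ⇒ φ₁/φ₂ = e^{k(z₂−z₁)} ⇒ k = ln(φ₁/φ₂)/(z₂−z₁)
k = ln(0.189/0.046) / (3.9 − 1.9) = ln(4.109) / 2 = 1.4131 / 2 = 0.7066 km⁻¹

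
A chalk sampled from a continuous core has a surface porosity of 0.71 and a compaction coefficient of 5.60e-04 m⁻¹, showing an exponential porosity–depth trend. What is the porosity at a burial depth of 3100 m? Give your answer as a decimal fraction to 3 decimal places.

0.125

Working in km (1 km = 1000 m; β in km⁻¹ = β in m⁻¹ × 1000):
φ = φ₀·exp(−β·Z) = 0.71 × exp(−0.56 × 3.1) = 0.71 × exp(−1.736)
  = 0.71 × 0.1762 = 0.1251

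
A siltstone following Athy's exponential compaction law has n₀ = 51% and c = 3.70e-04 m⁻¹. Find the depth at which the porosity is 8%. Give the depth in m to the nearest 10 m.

5010 m

Working in km (1 km = 1000 m; c in km⁻¹ = c in m⁻¹ × 1000):
Invert Athy's law: Z = ln(n₀/n) / c
Z = ln(0.51/0.08) / 0.37 = ln(6.375) / 0.37 = 1.8524 / 0.37 = 5.006 km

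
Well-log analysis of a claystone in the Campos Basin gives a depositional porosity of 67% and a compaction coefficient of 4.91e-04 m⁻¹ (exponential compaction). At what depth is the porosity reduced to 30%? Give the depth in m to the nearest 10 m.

Working in km (1 km = 1000 m; β in km⁻¹ = β in m⁻¹ × 1000):
Invert Athy's law: Z = ln(n₀/n) / β
Z = ln(0.67/0.3) / 0.491 = ln(2.233) / 0.491 = 0.8035 / 0.491 = 1.636 km

1640 m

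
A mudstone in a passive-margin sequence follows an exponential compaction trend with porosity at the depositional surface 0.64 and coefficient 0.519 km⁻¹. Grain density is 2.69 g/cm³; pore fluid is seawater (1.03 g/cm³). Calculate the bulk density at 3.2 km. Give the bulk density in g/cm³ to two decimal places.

2.49 g/cm³

Porosity at depth: n = 0.64·exp(−0.519×3.2) = 0.64×0.1900 = 0.1216
Bulk density: ρ_b = (1−n)ρ_g + n·ρ_f = 0.8784×2.69 + 0.1216×1.03
       = 2.363 + 0.125 = 2.488 g/cm³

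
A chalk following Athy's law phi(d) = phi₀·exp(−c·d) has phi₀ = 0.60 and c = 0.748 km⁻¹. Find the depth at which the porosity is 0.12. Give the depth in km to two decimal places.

2.15 km

Invert Athy's law: d = ln(phi₀/phi) / c
d = ln(0.6/0.12) / 0.748 = ln(5) / 0.748 = 1.6094 / 0.748 = 2.152 km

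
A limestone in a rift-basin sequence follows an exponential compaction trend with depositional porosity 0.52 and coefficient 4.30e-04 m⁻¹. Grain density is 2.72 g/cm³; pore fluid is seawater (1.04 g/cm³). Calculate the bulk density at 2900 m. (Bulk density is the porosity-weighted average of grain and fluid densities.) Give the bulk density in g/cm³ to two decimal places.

2.47 g/cm³

Working in km (1 km = 1000 m; k in km⁻¹ = k in m⁻¹ × 1000):
Porosity at depth: n = 0.52·exp(−0.43×2.9) = 0.52×0.2874 = 0.1494
Bulk density: ρ_b = (1−n)ρ_g + n·ρ_f = 0.8506×2.72 + 0.1494×1.04
       = 2.314 + 0.155 = 2.469 g/cm³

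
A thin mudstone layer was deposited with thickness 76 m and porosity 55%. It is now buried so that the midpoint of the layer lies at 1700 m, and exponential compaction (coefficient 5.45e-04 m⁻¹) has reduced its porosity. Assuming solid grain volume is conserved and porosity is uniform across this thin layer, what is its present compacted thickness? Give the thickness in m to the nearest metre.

Working in km (1 km = 1000 m; k in km⁻¹ = k in m⁻¹ × 1000):
Porosity at 1.7 km: φ = 0.55·exp(−0.545×1.7) = 0.2178
Solid-volume conservation: h(1−φ) = h₀(1−φ₀) ⇒ h = h₀·(1−φ₀)/(1−φ)
h = 0.076 × (1 − 0.55)/(1 − 0.2178) = 0.076 × 0.5753 = 0.0437 km

44 m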